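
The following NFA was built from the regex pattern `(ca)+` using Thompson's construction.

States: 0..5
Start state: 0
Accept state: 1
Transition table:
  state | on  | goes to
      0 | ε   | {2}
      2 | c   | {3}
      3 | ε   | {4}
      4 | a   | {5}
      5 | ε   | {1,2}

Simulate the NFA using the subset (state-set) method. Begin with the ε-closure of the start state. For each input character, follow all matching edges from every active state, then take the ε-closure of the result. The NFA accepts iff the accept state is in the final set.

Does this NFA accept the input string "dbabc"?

start: ε-closure({0}) = {0,2}
'd' @ 1: {}  — state set empty
rest 'babc' ignored (set empty)
final: {}; accept 1 not in set

Answer: REJECT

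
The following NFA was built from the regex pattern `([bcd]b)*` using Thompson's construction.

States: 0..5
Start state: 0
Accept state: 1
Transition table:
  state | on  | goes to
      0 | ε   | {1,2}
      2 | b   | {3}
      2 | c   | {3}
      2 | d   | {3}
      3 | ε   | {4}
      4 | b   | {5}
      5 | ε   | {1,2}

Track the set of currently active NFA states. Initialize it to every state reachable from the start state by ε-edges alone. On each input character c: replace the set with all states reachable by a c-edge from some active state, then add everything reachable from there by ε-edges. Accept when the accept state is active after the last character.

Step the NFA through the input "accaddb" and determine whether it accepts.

initial (ε-close {0}): {0,1,2}
'a' @ 1: {}  — no active states
rest 'ccaddb' ignored (set empty)
after full input: {}  (accept=1 not in)

Answer: REJECT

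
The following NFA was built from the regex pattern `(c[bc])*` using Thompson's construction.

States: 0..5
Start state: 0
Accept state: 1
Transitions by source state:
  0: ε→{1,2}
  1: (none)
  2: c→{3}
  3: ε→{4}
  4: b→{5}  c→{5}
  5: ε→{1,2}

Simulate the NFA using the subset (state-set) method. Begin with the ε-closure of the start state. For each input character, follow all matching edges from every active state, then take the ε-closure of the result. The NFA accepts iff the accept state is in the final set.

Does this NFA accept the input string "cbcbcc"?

initial (ε-close {0}): {0,1,2}
'c' @ 1: {3,4}
'b' @ 2: {1,2,5}  (accept∈set)
'c' @ 3: {3,4}
'b' @ 4: {1,2,5}  (accept∈set)
'c' @ 5: {3,4}
'c' @ 6: {1,2,5}  (accept∈set)
final: {1,2,5}; accept 1 in set

Answer: ACCEPT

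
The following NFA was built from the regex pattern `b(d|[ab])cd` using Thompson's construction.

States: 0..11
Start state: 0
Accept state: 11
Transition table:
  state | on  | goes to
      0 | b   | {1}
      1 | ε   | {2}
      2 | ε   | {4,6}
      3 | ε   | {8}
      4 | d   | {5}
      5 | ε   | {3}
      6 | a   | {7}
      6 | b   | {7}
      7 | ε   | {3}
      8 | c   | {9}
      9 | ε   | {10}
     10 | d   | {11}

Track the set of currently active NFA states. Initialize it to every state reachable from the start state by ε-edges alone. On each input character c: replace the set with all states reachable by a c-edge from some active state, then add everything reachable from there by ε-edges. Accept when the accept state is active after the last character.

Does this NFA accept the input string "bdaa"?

Answer: REJECT

Trace:
start: ε-closure({0}) = {0}
'b' @ 1: {1,2,4,6}
'd' @ 2: {3,5,8}
'a' @ 3: {}  — state set empty
rest 'a' ignored (set empty)
end set {} — state 11 not in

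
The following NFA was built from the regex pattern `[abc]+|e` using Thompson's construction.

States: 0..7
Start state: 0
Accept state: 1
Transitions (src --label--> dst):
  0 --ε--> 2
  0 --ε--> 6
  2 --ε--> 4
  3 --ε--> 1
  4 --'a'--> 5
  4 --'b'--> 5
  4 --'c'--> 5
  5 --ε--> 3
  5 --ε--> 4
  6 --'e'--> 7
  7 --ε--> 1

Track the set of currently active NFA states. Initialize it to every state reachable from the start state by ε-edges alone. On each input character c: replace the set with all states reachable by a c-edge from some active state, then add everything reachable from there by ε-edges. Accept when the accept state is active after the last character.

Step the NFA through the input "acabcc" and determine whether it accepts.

Answer: ACCEPT

Derivation:
S₀ = ε-closure({0}) = {0,2,4,6}
'a' @ 1: {1,3,4,5}  ✓accept
'c' @ 2: {1,3,4,5}  ✓accept
'a' @ 3: {1,3,4,5}  ✓accept
'b' @ 4: {1,3,4,5}  ✓accept
'c' @ 5: {1,3,4,5}  ✓accept
'c' @ 6: {1,3,4,5}  ✓accept
end set {1,3,4,5} — state 1 in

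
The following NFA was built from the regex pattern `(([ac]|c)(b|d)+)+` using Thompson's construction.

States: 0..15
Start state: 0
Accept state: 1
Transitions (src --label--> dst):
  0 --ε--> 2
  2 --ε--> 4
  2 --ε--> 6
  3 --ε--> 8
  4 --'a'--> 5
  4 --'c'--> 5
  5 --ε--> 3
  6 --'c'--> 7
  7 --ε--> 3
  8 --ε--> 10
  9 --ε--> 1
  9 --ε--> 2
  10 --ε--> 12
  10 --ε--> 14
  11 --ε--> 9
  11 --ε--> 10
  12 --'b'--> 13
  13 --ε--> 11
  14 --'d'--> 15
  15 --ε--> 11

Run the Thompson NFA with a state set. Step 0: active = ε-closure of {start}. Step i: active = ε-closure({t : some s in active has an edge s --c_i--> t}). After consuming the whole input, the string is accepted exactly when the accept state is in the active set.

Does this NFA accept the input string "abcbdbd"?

Answer: ACCEPT

Steps:
S₀ = ε-closure({0}) = {0,2,4,6}
'a' @ 1: {3,5,8,10,12,14}
'b' @ 2: {1,2,4,6,9,10,11,12,13,14}  [accepting]
'c' @ 3: {3,5,7,8,10,12,14}
'b' @ 4: {1,2,4,6,9,10,11,12,13,14}  [accepting]
'd' @ 5: {1,2,4,6,9,10,11,12,14,15}  [accepting]
'b' @ 6: {1,2,4,6,9,10,11,12,13,14}  [accepting]
'd' @ 7: {1,2,4,6,9,10,11,12,14,15}  [accepting]
after full input: {1,2,4,6,9,10,11,12,14,15}  (accept=1 in)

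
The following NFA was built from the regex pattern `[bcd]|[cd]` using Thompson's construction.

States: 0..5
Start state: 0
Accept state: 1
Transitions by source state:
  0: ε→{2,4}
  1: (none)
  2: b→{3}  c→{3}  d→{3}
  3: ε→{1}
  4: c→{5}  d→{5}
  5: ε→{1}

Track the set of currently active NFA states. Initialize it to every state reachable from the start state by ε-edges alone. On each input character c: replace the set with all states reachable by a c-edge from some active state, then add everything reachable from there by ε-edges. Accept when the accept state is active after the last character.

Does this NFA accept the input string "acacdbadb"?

S₀ = ε-closure({0}) = {0,2,4}
'a' @ 1: {}  — state set empty
rest 'cacdbadb' ignored (set empty)
after full input: {}  (accept=1 not in)

Answer: REJECT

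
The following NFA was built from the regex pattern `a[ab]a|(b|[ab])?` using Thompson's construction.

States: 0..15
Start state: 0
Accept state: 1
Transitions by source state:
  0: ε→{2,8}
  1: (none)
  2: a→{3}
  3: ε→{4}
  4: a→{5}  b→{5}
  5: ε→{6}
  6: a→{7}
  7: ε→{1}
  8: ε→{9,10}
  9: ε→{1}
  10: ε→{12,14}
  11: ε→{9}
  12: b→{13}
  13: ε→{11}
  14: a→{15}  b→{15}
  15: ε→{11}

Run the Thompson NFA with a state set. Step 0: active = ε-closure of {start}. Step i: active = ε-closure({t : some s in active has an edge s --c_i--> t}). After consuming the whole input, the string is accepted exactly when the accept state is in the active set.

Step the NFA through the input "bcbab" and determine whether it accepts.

start: ε-closure({0}) = {0,1,2,8,9,10,12,14}
'b' @ 1: {1,9,11,13,15}  ✓accept
'c' @ 2: {}  — state set empty
rest 'bab' ignored (set empty)
after full input: {}  (accept=1 not in)

Answer: REJECT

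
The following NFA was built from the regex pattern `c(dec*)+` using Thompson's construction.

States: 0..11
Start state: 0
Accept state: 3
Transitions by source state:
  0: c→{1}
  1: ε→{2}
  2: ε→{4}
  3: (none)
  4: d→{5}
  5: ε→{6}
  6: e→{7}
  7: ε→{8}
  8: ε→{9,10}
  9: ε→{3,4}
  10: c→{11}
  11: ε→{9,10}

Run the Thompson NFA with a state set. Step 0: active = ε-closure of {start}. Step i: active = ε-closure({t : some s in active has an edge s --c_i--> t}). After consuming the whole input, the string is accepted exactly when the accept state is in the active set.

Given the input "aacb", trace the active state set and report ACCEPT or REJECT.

Answer: REJECT

Derivation:
S₀ = ε-closure({0}) = {0}
'a' @ 1: {}  — no active states
rest 'acb' ignored (set empty)
after full input: {}  (accept=3 not in)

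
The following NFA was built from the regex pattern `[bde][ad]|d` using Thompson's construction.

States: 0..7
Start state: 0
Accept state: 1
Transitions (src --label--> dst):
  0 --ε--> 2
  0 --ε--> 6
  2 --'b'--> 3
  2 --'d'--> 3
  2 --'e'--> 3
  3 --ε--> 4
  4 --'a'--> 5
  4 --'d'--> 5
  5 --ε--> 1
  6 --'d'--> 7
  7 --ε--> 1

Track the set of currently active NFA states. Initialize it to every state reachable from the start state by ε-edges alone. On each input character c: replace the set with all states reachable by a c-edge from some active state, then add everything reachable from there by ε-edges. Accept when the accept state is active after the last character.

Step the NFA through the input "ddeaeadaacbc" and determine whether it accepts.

start: ε-closure({0}) = {0,2,6}
'd' @ 1: {1,3,4,7}  [accepting]
'd' @ 2: {1,5}  [accepting]
'e' @ 3: {}  — dead — no transitions
rest 'aeadaacbc' ignored (set empty)
end set {} — state 1 not in

Answer: REJECT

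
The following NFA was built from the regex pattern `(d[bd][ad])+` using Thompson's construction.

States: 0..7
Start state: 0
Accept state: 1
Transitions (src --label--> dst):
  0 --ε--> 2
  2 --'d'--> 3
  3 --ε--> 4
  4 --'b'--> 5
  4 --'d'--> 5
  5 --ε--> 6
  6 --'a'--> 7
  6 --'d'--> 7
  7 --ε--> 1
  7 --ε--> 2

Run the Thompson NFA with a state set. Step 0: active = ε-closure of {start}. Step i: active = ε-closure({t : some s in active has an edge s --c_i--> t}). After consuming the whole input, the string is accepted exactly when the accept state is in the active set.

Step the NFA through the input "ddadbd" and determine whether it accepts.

Answer: ACCEPT

Derivation:
S₀ = ε-closure({0}) = {0,2}
'd' @ 1: {3,4}
'd' @ 2: {5,6}
'a' @ 3: {1,2,7}  ✓accept
'd' @ 4: {3,4}
'b' @ 5: {5,6}
'd' @ 6: {1,2,7}  ✓accept
after full input: {1,2,7}  (accept=1 in)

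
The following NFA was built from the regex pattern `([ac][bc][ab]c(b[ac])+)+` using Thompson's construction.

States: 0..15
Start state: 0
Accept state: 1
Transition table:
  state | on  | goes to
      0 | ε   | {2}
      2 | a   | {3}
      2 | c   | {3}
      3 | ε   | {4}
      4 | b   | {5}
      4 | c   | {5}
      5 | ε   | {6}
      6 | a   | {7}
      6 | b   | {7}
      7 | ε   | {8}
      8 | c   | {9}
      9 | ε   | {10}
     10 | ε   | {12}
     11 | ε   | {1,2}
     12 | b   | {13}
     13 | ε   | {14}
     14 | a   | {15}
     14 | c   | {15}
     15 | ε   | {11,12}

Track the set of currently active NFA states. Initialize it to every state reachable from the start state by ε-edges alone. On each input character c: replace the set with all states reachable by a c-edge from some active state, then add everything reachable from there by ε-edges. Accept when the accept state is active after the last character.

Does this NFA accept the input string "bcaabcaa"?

initial (ε-close {0}): {0,2}
'b' @ 1: {}  — dead — no transitions
rest 'caabcaa' ignored (set empty)
after full input: {}  (accept=1 not in)

Answer: REJECT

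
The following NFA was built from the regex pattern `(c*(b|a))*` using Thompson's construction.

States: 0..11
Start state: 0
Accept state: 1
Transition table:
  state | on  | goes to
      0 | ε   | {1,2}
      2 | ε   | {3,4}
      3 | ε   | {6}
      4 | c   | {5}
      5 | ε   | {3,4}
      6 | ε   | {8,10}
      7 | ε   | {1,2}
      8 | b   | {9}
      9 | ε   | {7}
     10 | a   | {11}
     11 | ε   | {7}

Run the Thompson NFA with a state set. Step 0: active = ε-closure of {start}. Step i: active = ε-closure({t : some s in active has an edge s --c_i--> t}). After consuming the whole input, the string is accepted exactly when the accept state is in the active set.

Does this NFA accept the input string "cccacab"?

start: ε-closure({0}) = {0,1,2,3,4,6,8,10}
'c' @ 1: {3,4,5,6,8,10}
'c' @ 2: {3,4,5,6,8,10}
'c' @ 3: {3,4,5,6,8,10}
'a' @ 4: {1,2,3,4,6,7,8,10,11}  [accepting]
'c' @ 5: {3,4,5,6,8,10}
'a' @ 6: {1,2,3,4,6,7,8,10,11}  [accepting]
'b' @ 7: {1,2,3,4,6,7,8,9,10}  [accepting]
final: {1,2,3,4,6,7,8,9,10}; accept 1 in set

Answer: ACCEPT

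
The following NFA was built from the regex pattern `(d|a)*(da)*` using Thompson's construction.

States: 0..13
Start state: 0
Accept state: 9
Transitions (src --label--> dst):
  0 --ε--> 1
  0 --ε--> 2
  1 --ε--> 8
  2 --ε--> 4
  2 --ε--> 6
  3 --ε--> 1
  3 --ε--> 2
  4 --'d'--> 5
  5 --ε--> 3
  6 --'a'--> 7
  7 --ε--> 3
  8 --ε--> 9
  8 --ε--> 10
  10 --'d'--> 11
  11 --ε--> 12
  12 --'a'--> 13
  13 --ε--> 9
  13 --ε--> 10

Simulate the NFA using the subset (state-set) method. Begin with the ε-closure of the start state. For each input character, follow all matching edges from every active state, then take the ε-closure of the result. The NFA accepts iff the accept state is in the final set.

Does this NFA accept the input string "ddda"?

S₀ = ε-closure({0}) = {0,1,2,4,6,8,9,10}
'd' @ 1: {1,2,3,4,5,6,8,9,10,11,12}  [accepting]
'd' @ 2: {1,2,3,4,5,6,8,9,10,11,12}  [accepting]
'd' @ 3: {1,2,3,4,5,6,8,9,10,11,12}  [accepting]
'a' @ 4: {1,2,3,4,6,7,8,9,10,13}  [accepting]
final: {1,2,3,4,6,7,8,9,10,13}; accept 9 in set

Answer: ACCEPT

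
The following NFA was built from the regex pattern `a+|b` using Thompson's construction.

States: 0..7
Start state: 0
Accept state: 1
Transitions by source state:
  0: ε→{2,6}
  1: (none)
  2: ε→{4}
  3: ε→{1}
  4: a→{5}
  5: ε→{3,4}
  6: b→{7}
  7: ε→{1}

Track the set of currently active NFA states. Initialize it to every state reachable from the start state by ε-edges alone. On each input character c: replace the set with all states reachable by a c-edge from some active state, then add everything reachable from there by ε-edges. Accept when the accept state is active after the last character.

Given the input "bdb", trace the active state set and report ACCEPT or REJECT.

S₀ = ε-closure({0}) = {0,2,4,6}
'b' @ 1: {1,7}  [accepting]
'd' @ 2: {}  — dead — no transitions
rest 'b' ignored (set empty)
end set {} — state 1 not in

Answer: REJECT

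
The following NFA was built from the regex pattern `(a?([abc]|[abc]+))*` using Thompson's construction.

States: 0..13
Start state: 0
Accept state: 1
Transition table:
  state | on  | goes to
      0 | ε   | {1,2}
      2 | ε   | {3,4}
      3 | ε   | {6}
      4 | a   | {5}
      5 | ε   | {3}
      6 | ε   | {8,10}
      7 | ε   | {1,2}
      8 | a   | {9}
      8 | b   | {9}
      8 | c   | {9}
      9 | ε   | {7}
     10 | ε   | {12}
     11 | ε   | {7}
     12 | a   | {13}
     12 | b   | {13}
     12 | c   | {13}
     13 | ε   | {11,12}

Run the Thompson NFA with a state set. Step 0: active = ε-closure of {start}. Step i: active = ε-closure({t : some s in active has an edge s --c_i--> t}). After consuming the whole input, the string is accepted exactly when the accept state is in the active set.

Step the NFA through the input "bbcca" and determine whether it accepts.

Answer: ACCEPT

Steps:
start: ε-closure({0}) = {0,1,2,3,4,6,8,10,12}
'b' @ 1: {1,2,3,4,6,7,8,9,10,11,12,13}  [accepting]
'b' @ 2: {1,2,3,4,6,7,8,9,10,11,12,13}  [accepting]
'c' @ 3: {1,2,3,4,6,7,8,9,10,11,12,13}  [accepting]
'c' @ 4: {1,2,3,4,6,7,8,9,10,11,12,13}  [accepting]
'a' @ 5: {1,2,3,4,5,6,7,8,9,10,11,12,13}  [accepting]
end set {1,2,3,4,5,6,7,8,9,10,11,12,13} — state 1 in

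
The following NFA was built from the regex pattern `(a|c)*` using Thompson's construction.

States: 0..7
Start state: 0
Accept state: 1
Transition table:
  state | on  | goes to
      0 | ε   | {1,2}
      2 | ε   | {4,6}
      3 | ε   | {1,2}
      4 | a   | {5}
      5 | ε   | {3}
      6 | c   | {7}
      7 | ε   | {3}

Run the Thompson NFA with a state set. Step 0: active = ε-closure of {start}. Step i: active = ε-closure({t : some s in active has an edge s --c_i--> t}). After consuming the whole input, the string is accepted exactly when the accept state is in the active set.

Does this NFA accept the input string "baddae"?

Answer: REJECT

Steps:
S₀ = ε-closure({0}) = {0,1,2,4,6}
'b' @ 1: {}  — dead — no transitions
rest 'addae' ignored (set empty)
end set {} — state 1 not in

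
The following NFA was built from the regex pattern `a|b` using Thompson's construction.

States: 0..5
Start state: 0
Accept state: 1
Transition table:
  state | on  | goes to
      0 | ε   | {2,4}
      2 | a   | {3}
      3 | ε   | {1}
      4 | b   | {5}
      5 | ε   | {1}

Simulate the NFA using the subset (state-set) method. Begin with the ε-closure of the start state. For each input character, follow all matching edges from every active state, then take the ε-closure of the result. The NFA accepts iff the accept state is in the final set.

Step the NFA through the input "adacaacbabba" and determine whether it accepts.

initial (ε-close {0}): {0,2,4}
'a' @ 1: {1,3}  ✓accept
'd' @ 2: {}  — state set empty
rest 'acaacbabba' ignored (set empty)
final: {}; accept 1 not in set

Answer: REJECT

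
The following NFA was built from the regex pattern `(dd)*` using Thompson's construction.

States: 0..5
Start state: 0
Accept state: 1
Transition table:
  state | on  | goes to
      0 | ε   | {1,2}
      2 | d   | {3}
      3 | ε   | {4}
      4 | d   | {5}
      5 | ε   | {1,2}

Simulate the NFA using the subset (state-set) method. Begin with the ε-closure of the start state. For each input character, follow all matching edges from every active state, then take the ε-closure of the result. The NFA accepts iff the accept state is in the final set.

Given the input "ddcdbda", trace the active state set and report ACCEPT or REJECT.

initial (ε-close {0}): {0,1,2}
'd' @ 1: {3,4}
'd' @ 2: {1,2,5}  ✓accept
'c' @ 3: {}  — dead — no transitions
rest 'dbda' ignored (set empty)
after full input: {}  (accept=1 not in)

Answer: REJECT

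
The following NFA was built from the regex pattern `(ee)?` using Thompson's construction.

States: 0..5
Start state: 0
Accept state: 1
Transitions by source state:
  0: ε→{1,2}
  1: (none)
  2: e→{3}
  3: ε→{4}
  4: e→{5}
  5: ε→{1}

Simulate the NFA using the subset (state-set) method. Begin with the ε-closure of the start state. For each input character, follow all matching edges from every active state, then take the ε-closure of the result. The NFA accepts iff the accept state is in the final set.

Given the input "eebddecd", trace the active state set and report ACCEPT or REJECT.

S₀ = ε-closure({0}) = {0,1,2}
'e' @ 1: {3,4}
'e' @ 2: {1,5}  [accepting]
'b' @ 3: {}  — state set empty
rest 'ddecd' ignored (set empty)
end set {} — state 1 not in

Answer: REJECT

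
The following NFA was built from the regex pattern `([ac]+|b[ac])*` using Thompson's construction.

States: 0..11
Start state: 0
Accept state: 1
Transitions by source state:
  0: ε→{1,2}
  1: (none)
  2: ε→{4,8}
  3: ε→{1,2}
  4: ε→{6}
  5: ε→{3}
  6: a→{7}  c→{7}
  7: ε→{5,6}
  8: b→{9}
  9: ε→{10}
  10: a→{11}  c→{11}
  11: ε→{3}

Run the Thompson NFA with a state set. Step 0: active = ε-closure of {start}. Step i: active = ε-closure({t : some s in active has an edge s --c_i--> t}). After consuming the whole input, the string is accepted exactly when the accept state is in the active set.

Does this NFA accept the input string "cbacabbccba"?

S₀ = ε-closure({0}) = {0,1,2,4,6,8}
'c' @ 1: {1,2,3,4,5,6,7,8}  ✓accept
'b' @ 2: {9,10}
'a' @ 3: {1,2,3,4,6,8,11}  ✓accept
'c' @ 4: {1,2,3,4,5,6,7,8}  ✓accept
'a' @ 5: {1,2,3,4,5,6,7,8}  ✓accept
'b' @ 6: {9,10}
'b' @ 7: {}  — state set empty
rest 'ccba' ignored (set empty)
end set {} — state 1 not in

Answer: REJECT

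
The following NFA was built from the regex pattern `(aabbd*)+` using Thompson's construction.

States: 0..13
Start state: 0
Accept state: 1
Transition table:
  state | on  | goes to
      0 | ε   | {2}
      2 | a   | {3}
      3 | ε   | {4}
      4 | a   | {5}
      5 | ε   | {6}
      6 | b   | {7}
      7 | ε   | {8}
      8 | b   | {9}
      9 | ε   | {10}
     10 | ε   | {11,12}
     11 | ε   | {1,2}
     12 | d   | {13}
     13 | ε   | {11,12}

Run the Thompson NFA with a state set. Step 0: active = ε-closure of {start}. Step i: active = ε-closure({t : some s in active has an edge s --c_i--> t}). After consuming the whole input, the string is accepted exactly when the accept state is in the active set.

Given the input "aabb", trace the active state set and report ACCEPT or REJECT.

Answer: ACCEPT

Derivation:
start: ε-closure({0}) = {0,2}
'a' @ 1: {3,4}
'a' @ 2: {5,6}
'b' @ 3: {7,8}
'b' @ 4: {1,2,9,10,11,12}  ✓accept
final: {1,2,9,10,11,12}; accept 1 in set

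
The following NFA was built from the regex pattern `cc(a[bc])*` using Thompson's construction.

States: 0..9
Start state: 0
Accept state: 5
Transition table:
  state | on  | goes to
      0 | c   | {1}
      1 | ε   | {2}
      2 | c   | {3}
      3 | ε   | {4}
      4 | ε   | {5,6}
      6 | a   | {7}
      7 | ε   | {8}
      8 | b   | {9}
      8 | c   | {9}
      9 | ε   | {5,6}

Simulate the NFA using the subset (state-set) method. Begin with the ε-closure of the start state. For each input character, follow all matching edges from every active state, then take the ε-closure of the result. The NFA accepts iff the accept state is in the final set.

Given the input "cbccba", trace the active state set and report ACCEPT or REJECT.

initial (ε-close {0}): {0}
'c' @ 1: {1,2}
'b' @ 2: {}  — no active states
rest 'ccba' ignored (set empty)
after full input: {}  (accept=5 not in)

Answer: REJECT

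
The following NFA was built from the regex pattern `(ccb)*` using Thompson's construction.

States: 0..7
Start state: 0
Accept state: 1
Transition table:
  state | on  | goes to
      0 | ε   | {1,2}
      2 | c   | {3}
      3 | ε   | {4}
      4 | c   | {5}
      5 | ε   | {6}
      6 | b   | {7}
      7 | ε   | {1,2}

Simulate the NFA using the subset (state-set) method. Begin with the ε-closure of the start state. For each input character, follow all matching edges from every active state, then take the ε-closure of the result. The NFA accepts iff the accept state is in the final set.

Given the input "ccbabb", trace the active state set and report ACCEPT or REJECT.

start: ε-closure({0}) = {0,1,2}
'c' @ 1: {3,4}
'c' @ 2: {5,6}
'b' @ 3: {1,2,7}  [accepting]
'a' @ 4: {}  — state set empty
rest 'bb' ignored (set empty)
end set {} — state 1 not in

Answer: REJECT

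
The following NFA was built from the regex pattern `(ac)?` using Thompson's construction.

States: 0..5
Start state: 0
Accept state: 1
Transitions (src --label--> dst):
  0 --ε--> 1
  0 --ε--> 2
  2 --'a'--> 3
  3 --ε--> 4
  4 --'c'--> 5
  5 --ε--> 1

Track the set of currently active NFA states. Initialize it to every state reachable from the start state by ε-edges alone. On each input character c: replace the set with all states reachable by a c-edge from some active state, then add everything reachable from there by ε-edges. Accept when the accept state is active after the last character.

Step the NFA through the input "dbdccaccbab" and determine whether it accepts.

initial (ε-close {0}): {0,1,2}
'd' @ 1: {}  — dead — no transitions
rest 'bdccaccbab' ignored (set empty)
final: {}; accept 1 not in set

Answer: REJECT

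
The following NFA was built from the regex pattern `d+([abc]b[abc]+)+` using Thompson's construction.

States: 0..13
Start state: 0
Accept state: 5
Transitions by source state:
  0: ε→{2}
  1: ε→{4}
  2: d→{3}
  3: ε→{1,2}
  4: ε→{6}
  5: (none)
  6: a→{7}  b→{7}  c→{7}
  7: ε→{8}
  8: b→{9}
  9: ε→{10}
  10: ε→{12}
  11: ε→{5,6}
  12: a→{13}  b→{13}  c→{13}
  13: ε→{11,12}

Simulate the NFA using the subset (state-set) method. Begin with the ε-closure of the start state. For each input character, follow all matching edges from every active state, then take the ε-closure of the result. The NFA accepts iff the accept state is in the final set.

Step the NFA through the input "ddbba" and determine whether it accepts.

initial (ε-close {0}): {0,2}
'd' @ 1: {1,2,3,4,6}
'd' @ 2: {1,2,3,4,6}
'b' @ 3: {7,8}
'b' @ 4: {9,10,12}
'a' @ 5: {5,6,11,12,13}  [accepting]
end set {5,6,11,12,13} — state 5 in

Answer: ACCEPT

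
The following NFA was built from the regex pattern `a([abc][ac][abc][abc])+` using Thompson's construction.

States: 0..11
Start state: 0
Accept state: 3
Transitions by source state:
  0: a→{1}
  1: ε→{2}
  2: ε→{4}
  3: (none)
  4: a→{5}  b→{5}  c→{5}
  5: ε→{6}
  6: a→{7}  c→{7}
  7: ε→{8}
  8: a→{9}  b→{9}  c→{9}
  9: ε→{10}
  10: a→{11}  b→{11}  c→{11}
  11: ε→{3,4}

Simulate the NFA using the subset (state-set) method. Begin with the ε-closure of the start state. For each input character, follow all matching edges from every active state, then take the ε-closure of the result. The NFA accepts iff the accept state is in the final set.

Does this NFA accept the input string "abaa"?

Answer: REJECT

Steps:
initial (ε-close {0}): {0}
'a' @ 1: {1,2,4}
'b' @ 2: {5,6}
'a' @ 3: {7,8}
'a' @ 4: {9,10}
final: {9,10}; accept 3 not in set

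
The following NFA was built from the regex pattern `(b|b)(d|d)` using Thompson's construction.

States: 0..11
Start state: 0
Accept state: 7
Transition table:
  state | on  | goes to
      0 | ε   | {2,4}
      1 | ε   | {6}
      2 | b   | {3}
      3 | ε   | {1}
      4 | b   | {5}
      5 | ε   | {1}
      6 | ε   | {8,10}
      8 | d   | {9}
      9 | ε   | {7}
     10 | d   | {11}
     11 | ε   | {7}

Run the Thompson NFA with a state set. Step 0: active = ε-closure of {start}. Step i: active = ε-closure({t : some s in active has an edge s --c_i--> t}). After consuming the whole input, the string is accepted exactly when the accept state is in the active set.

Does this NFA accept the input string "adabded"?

Answer: REJECT

Steps:
initial (ε-close {0}): {0,2,4}
'a' @ 1: {}  — state set empty
rest 'dabded' ignored (set empty)
end set {} — state 7 not in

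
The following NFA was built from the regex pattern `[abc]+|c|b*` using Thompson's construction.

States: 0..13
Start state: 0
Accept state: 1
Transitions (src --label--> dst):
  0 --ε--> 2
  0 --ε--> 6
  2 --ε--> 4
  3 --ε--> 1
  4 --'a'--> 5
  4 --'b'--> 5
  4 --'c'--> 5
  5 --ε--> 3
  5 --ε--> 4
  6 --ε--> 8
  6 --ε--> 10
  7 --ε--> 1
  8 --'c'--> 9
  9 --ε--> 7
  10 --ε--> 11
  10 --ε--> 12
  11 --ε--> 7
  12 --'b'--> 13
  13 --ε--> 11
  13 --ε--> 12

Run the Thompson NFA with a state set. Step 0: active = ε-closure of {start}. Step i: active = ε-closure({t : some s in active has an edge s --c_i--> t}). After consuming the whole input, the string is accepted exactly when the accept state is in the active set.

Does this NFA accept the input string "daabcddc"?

S₀ = ε-closure({0}) = {0,1,2,4,6,7,8,10,11,12}
'd' @ 1: {}  — dead — no transitions
rest 'aabcddc' ignored (set empty)
final: {}; accept 1 not in set

Answer: REJECT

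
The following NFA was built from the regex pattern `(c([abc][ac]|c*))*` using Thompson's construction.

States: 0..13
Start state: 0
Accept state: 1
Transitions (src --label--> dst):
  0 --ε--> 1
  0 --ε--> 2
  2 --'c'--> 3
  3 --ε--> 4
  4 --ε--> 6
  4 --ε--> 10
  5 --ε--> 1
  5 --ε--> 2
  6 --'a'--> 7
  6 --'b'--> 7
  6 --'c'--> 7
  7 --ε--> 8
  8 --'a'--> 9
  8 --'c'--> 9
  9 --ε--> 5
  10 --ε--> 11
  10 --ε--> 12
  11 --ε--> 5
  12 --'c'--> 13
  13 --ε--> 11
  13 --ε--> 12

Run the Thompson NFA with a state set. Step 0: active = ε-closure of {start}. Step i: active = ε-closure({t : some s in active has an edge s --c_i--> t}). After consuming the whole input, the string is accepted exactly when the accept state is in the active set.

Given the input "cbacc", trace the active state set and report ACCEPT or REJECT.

start: ε-closure({0}) = {0,1,2}
'c' @ 1: {1,2,3,4,5,6,10,11,12}  ✓accept
'b' @ 2: {7,8}
'a' @ 3: {1,2,5,9}  ✓accept
'c' @ 4: {1,2,3,4,5,6,10,11,12}  ✓accept
'c' @ 5: {1,2,3,4,5,6,7,8,10,11,12,13}  ✓accept
end set {1,2,3,4,5,6,7,8,10,11,12,13} — state 1 in

Answer: ACCEPT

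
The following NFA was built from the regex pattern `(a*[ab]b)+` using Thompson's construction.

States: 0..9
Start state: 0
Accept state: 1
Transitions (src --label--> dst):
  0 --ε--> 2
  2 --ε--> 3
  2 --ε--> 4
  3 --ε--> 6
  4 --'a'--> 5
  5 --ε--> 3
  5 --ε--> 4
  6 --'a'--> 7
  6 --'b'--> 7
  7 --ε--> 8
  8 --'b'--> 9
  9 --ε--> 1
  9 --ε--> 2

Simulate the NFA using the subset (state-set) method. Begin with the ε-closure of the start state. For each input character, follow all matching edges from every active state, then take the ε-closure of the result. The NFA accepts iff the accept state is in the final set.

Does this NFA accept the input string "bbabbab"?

Answer: ACCEPT

Steps:
initial (ε-close {0}): {0,2,3,4,6}
'b' @ 1: {7,8}
'b' @ 2: {1,2,3,4,6,9}  ✓accept
'a' @ 3: {3,4,5,6,7,8}
'b' @ 4: {1,2,3,4,6,7,8,9}  ✓accept
'b' @ 5: {1,2,3,4,6,7,8,9}  ✓accept
'a' @ 6: {3,4,5,6,7,8}
'b' @ 7: {1,2,3,4,6,7,8,9}  ✓accept
final: {1,2,3,4,6,7,8,9}; accept 1 in set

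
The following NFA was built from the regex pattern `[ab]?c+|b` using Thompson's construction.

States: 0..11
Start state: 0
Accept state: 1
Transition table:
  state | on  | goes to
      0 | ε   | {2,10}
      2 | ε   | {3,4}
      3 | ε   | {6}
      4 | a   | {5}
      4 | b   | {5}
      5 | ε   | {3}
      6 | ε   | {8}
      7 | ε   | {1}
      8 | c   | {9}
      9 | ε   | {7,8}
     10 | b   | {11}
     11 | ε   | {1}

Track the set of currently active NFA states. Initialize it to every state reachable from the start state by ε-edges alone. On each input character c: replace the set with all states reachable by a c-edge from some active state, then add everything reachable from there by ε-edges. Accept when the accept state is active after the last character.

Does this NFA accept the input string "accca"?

start: ε-closure({0}) = {0,2,3,4,6,8,10}
'a' @ 1: {3,5,6,8}
'c' @ 2: {1,7,8,9}  [accepting]
'c' @ 3: {1,7,8,9}  [accepting]
'c' @ 4: {1,7,8,9}  [accepting]
'a' @ 5: {}  — no active states
final: {}; accept 1 not in set

Answer: REJECT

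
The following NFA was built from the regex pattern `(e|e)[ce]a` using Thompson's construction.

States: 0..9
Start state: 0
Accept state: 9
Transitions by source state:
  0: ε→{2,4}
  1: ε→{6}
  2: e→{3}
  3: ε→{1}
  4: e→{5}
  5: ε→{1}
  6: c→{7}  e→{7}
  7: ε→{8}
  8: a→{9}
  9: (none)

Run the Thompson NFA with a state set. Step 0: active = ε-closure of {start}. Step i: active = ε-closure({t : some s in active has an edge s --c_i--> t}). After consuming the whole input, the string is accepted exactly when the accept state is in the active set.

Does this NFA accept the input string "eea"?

Answer: ACCEPT

Derivation:
start: ε-closure({0}) = {0,2,4}
'e' @ 1: {1,3,5,6}
'e' @ 2: {7,8}
'a' @ 3: {9}  (accept∈set)
end set {9} — state 9 in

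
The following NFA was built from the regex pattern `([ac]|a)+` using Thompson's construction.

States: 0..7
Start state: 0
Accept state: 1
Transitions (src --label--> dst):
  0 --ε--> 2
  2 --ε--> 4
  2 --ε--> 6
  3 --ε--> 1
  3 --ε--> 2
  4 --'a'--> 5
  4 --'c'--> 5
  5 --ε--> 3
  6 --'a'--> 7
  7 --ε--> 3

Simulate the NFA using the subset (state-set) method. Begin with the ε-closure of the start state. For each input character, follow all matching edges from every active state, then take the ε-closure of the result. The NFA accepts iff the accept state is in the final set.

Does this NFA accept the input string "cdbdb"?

Answer: REJECT

Trace:
initial (ε-close {0}): {0,2,4,6}
'c' @ 1: {1,2,3,4,5,6}  (accept∈set)
'd' @ 2: {}  — state set empty
rest 'bdb' ignored (set empty)
final: {}; accept 1 not in set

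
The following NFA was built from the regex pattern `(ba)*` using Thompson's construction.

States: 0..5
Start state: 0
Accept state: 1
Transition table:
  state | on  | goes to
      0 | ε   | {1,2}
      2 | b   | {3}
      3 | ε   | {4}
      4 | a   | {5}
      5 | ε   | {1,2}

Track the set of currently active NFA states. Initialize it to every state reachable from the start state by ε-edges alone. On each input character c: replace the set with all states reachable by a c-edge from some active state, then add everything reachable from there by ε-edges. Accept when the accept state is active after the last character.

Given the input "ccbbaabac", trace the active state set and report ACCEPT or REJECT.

Answer: REJECT

Derivation:
start: ε-closure({0}) = {0,1,2}
'c' @ 1: {}  — dead — no transitions
rest 'cbbaabac' ignored (set empty)
final: {}; accept 1 not in set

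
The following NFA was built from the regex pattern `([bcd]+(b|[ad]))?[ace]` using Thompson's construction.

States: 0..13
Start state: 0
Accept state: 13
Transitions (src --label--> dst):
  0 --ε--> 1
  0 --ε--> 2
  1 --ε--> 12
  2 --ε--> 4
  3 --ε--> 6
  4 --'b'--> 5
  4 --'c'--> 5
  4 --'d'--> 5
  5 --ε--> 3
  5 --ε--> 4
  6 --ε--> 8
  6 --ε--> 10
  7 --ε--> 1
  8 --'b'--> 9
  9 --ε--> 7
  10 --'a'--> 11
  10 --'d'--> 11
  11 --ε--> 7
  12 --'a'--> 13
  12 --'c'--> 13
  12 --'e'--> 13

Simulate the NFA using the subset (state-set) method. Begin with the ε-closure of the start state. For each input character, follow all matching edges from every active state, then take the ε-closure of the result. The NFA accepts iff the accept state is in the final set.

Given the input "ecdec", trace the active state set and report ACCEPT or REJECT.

Answer: REJECT

Derivation:
start: ε-closure({0}) = {0,1,2,4,12}
'e' @ 1: {13}  ✓accept
'c' @ 2: {}  — dead — no transitions
rest 'dec' ignored (set empty)
final: {}; accept 13 not in set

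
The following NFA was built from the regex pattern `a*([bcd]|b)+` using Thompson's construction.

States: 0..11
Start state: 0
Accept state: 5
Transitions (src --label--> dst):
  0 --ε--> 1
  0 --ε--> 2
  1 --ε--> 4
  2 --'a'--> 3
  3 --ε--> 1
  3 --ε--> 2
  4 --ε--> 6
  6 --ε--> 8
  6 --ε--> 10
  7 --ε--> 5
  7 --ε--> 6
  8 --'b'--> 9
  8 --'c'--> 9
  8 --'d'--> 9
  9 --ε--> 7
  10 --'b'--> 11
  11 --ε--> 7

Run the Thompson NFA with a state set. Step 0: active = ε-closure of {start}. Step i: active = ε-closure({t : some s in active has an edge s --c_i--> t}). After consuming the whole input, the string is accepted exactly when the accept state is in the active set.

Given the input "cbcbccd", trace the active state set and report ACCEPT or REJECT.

start: ε-closure({0}) = {0,1,2,4,6,8,10}
'c' @ 1: {5,6,7,8,9,10}  [accepting]
'b' @ 2: {5,6,7,8,9,10,11}  [accepting]
'c' @ 3: {5,6,7,8,9,10}  [accepting]
'b' @ 4: {5,6,7,8,9,10,11}  [accepting]
'c' @ 5: {5,6,7,8,9,10}  [accepting]
'c' @ 6: {5,6,7,8,9,10}  [accepting]
'd' @ 7: {5,6,7,8,9,10}  [accepting]
after full input: {5,6,7,8,9,10}  (accept=5 in)

Answer: ACCEPT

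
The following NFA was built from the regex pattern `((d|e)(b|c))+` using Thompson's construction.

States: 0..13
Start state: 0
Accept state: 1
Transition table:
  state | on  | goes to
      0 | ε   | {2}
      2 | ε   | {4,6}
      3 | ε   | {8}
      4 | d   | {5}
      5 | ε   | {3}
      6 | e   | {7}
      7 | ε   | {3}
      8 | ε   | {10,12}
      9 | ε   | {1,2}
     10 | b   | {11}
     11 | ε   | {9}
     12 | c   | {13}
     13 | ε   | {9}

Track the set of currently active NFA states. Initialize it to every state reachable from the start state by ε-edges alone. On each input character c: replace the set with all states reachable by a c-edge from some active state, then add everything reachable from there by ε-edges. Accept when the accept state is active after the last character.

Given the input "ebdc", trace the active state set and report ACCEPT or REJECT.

S₀ = ε-closure({0}) = {0,2,4,6}
'e' @ 1: {3,7,8,10,12}
'b' @ 2: {1,2,4,6,9,11}  (accept∈set)
'd' @ 3: {3,5,8,10,12}
'c' @ 4: {1,2,4,6,9,13}  (accept∈set)
end set {1,2,4,6,9,13} — state 1 in

Answer: ACCEPT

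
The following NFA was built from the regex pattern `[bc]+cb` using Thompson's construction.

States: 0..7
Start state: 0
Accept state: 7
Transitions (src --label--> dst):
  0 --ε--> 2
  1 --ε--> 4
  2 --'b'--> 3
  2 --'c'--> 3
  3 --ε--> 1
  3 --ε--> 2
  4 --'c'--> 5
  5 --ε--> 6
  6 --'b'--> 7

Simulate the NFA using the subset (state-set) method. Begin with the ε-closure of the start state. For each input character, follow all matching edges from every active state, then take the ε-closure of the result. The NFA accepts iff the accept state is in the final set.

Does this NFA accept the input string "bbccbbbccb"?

initial (ε-close {0}): {0,2}
'b' @ 1: {1,2,3,4}
'b' @ 2: {1,2,3,4}
'c' @ 3: {1,2,3,4,5,6}
'c' @ 4: {1,2,3,4,5,6}
'b' @ 5: {1,2,3,4,7}  [accepting]
'b' @ 6: {1,2,3,4}
'b' @ 7: {1,2,3,4}
'c' @ 8: {1,2,3,4,5,6}
'c' @ 9: {1,2,3,4,5,6}
'b' @ 10: {1,2,3,4,7}  [accepting]
final: {1,2,3,4,7}; accept 7 in set

Answer: ACCEPT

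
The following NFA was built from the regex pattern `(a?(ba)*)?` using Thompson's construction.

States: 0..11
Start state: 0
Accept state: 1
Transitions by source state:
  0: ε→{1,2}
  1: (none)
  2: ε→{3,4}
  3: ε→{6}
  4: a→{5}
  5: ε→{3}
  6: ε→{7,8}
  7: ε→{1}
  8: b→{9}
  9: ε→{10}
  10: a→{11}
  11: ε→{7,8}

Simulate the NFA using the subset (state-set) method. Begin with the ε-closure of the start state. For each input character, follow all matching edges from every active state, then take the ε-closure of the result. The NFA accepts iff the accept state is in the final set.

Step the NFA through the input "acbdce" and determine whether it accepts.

Answer: REJECT

Derivation:
start: ε-closure({0}) = {0,1,2,3,4,6,7,8}
'a' @ 1: {1,3,5,6,7,8}  ✓accept
'c' @ 2: {}  — dead — no transitions
rest 'bdce' ignored (set empty)
end set {} — state 1 not in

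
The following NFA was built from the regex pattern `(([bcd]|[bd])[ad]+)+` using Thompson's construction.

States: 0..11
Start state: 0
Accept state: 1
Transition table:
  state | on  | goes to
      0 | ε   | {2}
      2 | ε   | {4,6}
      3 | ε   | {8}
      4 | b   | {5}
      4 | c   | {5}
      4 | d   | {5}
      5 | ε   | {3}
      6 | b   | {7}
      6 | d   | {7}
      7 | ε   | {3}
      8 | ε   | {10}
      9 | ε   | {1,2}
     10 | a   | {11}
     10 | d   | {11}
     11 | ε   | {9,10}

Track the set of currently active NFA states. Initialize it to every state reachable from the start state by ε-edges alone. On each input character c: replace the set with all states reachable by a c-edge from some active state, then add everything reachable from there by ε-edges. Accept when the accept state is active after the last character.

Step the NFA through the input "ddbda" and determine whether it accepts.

Answer: ACCEPT

Derivation:
S₀ = ε-closure({0}) = {0,2,4,6}
'd' @ 1: {3,5,7,8,10}
'd' @ 2: {1,2,4,6,9,10,11}  (accept∈set)
'b' @ 3: {3,5,7,8,10}
'd' @ 4: {1,2,4,6,9,10,11}  (accept∈set)
'a' @ 5: {1,2,4,6,9,10,11}  (accept∈set)
after full input: {1,2,4,6,9,10,11}  (accept=1 in)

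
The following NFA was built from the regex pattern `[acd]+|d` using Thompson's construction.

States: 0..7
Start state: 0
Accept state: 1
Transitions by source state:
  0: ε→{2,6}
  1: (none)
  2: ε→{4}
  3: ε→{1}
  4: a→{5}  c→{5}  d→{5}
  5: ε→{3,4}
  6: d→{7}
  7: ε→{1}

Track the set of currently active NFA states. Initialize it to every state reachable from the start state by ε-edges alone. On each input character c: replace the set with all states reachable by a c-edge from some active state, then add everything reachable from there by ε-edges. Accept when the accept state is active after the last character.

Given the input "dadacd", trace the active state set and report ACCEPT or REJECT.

Answer: ACCEPT

Steps:
start: ε-closure({0}) = {0,2,4,6}
'd' @ 1: {1,3,4,5,7}  [accepting]
'a' @ 2: {1,3,4,5}  [accepting]
'd' @ 3: {1,3,4,5}  [accepting]
'a' @ 4: {1,3,4,5}  [accepting]
'c' @ 5: {1,3,4,5}  [accepting]
'd' @ 6: {1,3,4,5}  [accepting]
end set {1,3,4,5} — state 1 in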